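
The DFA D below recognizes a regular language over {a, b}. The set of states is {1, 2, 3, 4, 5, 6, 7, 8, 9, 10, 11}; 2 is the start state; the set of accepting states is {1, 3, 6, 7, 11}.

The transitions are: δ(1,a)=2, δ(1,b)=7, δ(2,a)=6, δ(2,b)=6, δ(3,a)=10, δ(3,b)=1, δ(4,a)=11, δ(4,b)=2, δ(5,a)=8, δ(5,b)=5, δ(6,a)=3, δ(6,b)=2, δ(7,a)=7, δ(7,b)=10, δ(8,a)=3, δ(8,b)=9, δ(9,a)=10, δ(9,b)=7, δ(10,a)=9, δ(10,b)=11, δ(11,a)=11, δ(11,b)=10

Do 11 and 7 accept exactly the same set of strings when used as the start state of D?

Yes

Reachable states from the start: {1,2,3,6,7,9,10,11}. Unreachable: {4,5,8} — drop them.
Start with accepting vs non-accepting: {1,3,6,7,11} | {2,9,10}.
Refine {1,3,6,7,11} on symbol a: members go to different blocks, giving {6,7,11} and {1,3}.
On input a, block {6,7,11} splits into {7,11} and {6}.
Split {2,9,10} by δ(·,a) → {9,10} and {2}.
Refine {1,3} on symbol a: members go to different blocks, giving {1} and {3}.
Stable partition: {7,11} | {9,10} | {1} | {6} | {2} | {3} — 6 equivalence classes.
11 and 7 lie in the same block of the stable partition, so they are equivalent — no string distinguishes them.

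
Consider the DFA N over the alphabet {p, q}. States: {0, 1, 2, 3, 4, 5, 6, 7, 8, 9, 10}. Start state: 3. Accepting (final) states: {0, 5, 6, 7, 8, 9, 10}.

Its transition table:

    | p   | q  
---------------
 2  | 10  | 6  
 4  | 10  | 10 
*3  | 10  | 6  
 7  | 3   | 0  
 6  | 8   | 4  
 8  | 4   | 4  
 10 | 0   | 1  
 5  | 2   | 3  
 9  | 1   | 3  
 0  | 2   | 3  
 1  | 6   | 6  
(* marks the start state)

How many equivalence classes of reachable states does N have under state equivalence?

Reachable states from the start: {0,1,2,3,4,6,8,10}. Unreachable: {5,7,9} — drop them.
P0 = {0,6,8,10} | {1,2,3,4}.
Refine {0,6,8,10} on symbol p: members go to different blocks, giving {0,8} and {6,10}.
The partition is now stable with 3 blocks: {0,8} | {1,2,3,4} | {6,10}.

3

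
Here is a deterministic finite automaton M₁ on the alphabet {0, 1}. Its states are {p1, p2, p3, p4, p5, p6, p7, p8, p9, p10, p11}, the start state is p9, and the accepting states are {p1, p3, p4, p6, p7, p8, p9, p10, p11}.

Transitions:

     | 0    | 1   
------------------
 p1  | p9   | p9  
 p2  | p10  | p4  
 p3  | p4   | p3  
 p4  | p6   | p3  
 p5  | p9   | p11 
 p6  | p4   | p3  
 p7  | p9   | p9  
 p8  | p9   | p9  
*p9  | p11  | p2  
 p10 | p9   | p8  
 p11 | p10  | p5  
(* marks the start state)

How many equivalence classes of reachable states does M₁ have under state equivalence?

Reachable states from the start: {p2,p3,p4,p5,p6,p8,p9,p10,p11}. Unreachable: {p1,p7} — drop them.
P0 = {p3,p4,p6,p8,p9,p10,p11} | {p2,p5}.
On input 1, block {p3,p4,p6,p8,p9,p10,p11} splits into {p3,p4,p6,p8,p10} and {p9,p11}.
Refine {p3,p4,p6,p8,p10} on symbol 0: members go to different blocks, giving {p3,p4,p6} and {p8,p10}.
Split {p2,p5} by δ(·,0) → {p2} and {p5}.
Refine {p9,p11} on symbol 0: members go to different blocks, giving {p9} and {p11}.
Split {p8,p10} by δ(·,1) → {p8} and {p10}.
The partition is now stable with 7 blocks: {p3,p4,p6} | {p2} | {p9} | {p8} | {p5} | {p11} | {p10}.

7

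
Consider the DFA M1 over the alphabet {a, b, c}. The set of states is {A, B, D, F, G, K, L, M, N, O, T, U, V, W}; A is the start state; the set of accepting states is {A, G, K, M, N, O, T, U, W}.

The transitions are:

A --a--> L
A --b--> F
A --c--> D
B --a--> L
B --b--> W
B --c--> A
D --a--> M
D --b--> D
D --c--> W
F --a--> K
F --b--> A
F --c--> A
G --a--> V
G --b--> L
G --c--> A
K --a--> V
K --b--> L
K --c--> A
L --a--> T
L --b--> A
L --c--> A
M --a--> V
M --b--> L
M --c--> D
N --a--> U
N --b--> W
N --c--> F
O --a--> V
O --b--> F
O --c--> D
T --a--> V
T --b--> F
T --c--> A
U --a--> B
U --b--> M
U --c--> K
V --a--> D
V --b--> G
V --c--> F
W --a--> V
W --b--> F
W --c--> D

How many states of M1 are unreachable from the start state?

No path from A leads to B, N, O, U; the other 10 states are all reachable.

4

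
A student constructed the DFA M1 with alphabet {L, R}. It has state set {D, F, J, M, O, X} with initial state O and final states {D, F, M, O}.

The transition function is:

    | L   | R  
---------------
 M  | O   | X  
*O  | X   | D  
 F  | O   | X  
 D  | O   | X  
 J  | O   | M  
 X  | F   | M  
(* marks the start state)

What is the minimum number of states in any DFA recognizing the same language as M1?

3

States {J} cannot be reached from the start state, so discard them.
Initial partition by acceptance: {D,F,M,O} | {X}.
On input L, block {D,F,M,O} splits into {D,F,M} and {O}.
Stable partition: {D,F,M} | {X} | {O} — 3 equivalence classes.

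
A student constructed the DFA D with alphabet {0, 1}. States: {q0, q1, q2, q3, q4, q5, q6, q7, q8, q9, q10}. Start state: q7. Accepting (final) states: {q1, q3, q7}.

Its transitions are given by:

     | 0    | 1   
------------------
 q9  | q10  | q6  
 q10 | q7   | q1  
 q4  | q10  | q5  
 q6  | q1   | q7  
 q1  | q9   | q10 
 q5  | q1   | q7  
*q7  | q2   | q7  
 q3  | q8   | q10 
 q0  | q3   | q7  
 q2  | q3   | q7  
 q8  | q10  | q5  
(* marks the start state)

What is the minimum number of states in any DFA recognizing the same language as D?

Reachable states from the start: {q1,q2,q3,q5,q6,q7,q8,q9,q10}. Unreachable: {q0,q4} — drop them.
Start with accepting vs non-accepting: {q1,q3,q7} | {q2,q5,q6,q8,q9,q10}.
Refine {q1,q3,q7} on symbol 1: members go to different blocks, giving {q1,q3} and {q7}.
On input 0, block {q2,q5,q6,q8,q9,q10} splits into {q2,q5,q6} and {q8,q9} and {q10}.
No further refinement is possible. Final partition (5 blocks): {q1,q3} | {q2,q5,q6} | {q7} | {q8,q9} | {q10}.

5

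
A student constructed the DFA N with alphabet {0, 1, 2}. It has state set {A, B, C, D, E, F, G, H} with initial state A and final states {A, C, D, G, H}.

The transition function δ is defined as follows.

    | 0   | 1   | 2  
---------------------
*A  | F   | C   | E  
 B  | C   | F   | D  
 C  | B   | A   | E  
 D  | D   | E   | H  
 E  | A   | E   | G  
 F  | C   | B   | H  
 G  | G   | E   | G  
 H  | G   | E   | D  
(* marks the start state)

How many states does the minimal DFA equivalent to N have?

3

Every state is reachable, so we keep all 8.
P0 = {A,C,D,G,H} | {B,E,F}.
On input 0, block {A,C,D,G,H} splits into {D,G,H} and {A,C}.
No further refinement is possible. Final partition (3 blocks): {D,G,H} | {B,E,F} | {A,C}.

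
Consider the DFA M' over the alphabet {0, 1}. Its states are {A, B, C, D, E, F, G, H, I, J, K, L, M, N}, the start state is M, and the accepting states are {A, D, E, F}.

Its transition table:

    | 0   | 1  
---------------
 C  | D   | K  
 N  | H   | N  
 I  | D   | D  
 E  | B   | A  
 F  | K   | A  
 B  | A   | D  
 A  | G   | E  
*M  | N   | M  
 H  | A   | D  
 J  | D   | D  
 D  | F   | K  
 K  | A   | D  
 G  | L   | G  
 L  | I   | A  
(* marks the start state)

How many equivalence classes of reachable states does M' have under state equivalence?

States {C,J} cannot be reached from the start state, so discard them.
P0 = {A,D,E,F} | {B,G,H,I,K,L,M,N}.
Split {A,D,E,F} by δ(·,0) → {A,E,F} and {D}.
Split {B,G,H,I,K,L,M,N} by δ(·,0) → {G,L,M,N} and {B,H,K} and {I}.
Split {A,E,F} by δ(·,0) → {E,F} and {A}.
Refine {G,L,M,N} on symbol 0: members go to different blocks, giving {G,M} and {L} and {N}.
On input 0, block {G,M} splits into {G} and {M}.
The partition is now stable with 9 blocks: {E,F} | {G} | {D} | {B,H,K} | {I} | {A} | {L} | {N} | {M}.

9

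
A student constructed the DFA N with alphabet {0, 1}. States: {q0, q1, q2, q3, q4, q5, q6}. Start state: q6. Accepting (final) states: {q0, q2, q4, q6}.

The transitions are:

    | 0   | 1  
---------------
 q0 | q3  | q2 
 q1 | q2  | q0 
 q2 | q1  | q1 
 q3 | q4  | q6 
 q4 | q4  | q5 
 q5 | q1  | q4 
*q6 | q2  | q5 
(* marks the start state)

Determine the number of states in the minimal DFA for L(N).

7

P0 = {q0,q2,q4,q6} | {q1,q3,q5}.
Refine {q0,q2,q4,q6} on symbol 0: members go to different blocks, giving {q0,q2} and {q4,q6}.
Split {q0,q2} by δ(·,1) → {q0} and {q2}.
Split {q1,q3,q5} by δ(·,0) → {q1} and {q3} and {q5}.
Split {q4,q6} by δ(·,0) → {q4} and {q6}.
No further refinement is possible. Final partition (7 blocks): {q0} | {q1} | {q4} | {q2} | {q3} | {q5} | {q6}.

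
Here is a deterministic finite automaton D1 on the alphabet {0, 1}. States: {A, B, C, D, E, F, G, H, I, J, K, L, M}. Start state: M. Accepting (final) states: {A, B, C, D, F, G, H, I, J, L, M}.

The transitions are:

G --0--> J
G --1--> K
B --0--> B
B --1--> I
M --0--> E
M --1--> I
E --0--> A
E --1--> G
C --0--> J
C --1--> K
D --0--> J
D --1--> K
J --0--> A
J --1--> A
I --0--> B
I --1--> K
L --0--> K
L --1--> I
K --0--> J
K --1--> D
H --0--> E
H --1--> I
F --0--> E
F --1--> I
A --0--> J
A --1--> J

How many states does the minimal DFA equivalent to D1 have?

6

Reachable states from the start: {A,B,D,E,G,I,J,K,M}. Unreachable: {C,F,H,L} — drop them.
Initial partition by acceptance: {A,B,D,G,I,J,M} | {E,K}.
Split {A,B,D,G,I,J,M} by δ(·,0) → {A,B,D,G,I,J} and {M}.
Refine {A,B,D,G,I,J} on symbol 1: members go to different blocks, giving {A,B,J} and {D,G,I}.
Refine {A,B,J} on symbol 1: members go to different blocks, giving {A,J} and {B}.
Refine {D,G,I} on symbol 0: members go to different blocks, giving {D,G} and {I}.
The partition is now stable with 6 blocks: {A,J} | {E,K} | {M} | {D,G} | {B} | {I}.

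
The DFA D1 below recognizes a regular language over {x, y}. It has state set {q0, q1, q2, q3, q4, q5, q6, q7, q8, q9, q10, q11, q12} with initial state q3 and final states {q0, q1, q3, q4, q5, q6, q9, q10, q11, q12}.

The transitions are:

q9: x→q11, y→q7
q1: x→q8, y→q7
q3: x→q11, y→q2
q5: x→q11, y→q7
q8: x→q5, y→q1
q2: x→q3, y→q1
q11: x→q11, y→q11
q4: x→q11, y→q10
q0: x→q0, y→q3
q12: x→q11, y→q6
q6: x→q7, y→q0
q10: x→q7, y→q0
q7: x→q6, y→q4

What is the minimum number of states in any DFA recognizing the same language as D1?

States {q9,q12} cannot be reached from the start state, so discard them.
P0 = {q0,q1,q3,q4,q5,q6,q10,q11} | {q2,q7,q8}.
Split {q0,q1,q3,q4,q5,q6,q10,q11} by δ(·,x) → {q0,q3,q4,q5,q11} and {q1,q6,q10}.
On input y, block {q0,q3,q4,q5,q11} splits into {q0,q11} and {q3,q5} and {q4}.
Refine {q0,q11} on symbol y: members go to different blocks, giving {q0} and {q11}.
Refine {q2,q7,q8} on symbol x: members go to different blocks, giving {q2,q8} and {q7}.
Split {q1,q6,q10} by δ(·,x) → {q6,q10} and {q1}.
Refine {q3,q5} on symbol y: members go to different blocks, giving {q3} and {q5}.
On input x, block {q2,q8} splits into {q2} and {q8}.
The partition is now stable with 10 blocks: {q0} | {q2} | {q6,q10} | {q3} | {q4} | {q11} | {q7} | {q1} | {q5} | {q8}.

10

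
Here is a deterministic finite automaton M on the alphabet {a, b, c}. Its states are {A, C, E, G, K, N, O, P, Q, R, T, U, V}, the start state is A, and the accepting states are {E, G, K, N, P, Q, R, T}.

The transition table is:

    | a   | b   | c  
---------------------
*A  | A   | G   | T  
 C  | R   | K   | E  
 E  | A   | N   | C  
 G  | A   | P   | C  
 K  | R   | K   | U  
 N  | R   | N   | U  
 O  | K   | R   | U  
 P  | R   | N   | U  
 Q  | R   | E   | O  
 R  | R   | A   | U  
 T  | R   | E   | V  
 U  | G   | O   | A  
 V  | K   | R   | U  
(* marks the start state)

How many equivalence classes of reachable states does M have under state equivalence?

8

First remove the unreachable states {Q}; 12 states remain.
Start with accepting vs non-accepting: {E,G,K,N,P,R,T} | {A,C,O,U,V}.
Split {E,G,K,N,P,R,T} by δ(·,a) → {K,N,P,R,T} and {E,G}.
Split {K,N,P,R,T} by δ(·,b) → {K,N,P} and {T} and {R}.
Split {A,C,O,U,V} by δ(·,a) → {O,V} and {C} and {U} and {A}.
Stable partition: {K,N,P} | {O,V} | {E,G} | {T} | {R} | {C} | {U} | {A} — 8 equivalence classes.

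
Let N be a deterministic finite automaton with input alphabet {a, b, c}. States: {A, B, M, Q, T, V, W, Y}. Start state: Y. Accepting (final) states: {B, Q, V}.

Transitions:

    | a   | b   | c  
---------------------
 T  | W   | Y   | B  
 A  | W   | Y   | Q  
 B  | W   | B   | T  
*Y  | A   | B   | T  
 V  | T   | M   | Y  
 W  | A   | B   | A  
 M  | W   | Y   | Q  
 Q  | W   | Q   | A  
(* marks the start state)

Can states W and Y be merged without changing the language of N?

First remove the unreachable states {M,V}; 6 states remain.
Start with accepting vs non-accepting: {B,Q} | {A,T,W,Y}.
On input b, block {A,T,W,Y} splits into {A,T} and {W,Y}.
No further refinement is possible. Final partition (3 blocks): {B,Q} | {A,T} | {W,Y}.
W and Y lie in the same block of the stable partition, so they are equivalent — no string distinguishes them.

Yes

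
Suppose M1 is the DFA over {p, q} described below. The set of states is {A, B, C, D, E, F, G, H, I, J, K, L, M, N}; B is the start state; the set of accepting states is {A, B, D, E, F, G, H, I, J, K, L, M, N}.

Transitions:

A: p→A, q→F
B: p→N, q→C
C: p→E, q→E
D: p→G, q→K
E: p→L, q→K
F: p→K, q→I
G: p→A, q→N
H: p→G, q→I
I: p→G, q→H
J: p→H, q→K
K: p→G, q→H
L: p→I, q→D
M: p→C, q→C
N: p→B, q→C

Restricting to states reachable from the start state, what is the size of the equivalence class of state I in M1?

4

Reachable states from the start: {A,B,C,D,E,F,G,H,I,K,L,N}. Unreachable: {J,M} — drop them.
Start with accepting vs non-accepting: {A,B,D,E,F,G,H,I,K,L,N} | {C}.
Split {A,B,D,E,F,G,H,I,K,L,N} by δ(·,q) → {A,D,E,F,G,H,I,K,L} and {B,N}.
Split {A,D,E,F,G,H,I,K,L} by δ(·,q) → {A,D,E,F,H,I,K,L} and {G}.
Refine {A,D,E,F,H,I,K,L} on symbol p: members go to different blocks, giving {A,E,F,L} and {D,H,I,K}.
On input p, block {A,E,F,L} splits into {A,E} and {F,L}.
Refine {A,E} on symbol p: members go to different blocks, giving {A} and {E}.
Stable partition: {A} | {C} | {B,N} | {G} | {D,H,I,K} | {F,L} | {E} — 7 equivalence classes.
State I belongs to the block {D,H,I,K}, which has 4 states.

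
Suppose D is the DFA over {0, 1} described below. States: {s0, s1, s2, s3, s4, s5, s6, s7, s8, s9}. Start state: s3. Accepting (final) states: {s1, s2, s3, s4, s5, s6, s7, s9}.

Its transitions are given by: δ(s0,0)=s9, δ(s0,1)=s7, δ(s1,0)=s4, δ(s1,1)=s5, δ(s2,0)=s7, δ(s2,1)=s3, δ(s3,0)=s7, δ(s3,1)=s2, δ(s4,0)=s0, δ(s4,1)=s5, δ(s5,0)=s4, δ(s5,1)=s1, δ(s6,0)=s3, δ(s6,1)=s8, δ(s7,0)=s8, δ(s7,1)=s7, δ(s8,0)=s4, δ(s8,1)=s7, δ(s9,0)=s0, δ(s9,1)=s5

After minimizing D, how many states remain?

5

First remove the unreachable states {s6}; 9 states remain.
Initial partition by acceptance: {s1,s2,s3,s4,s5,s7,s9} | {s0,s8}.
On input 0, block {s1,s2,s3,s4,s5,s7,s9} splits into {s1,s2,s3,s5} and {s4,s7,s9}.
Split {s4,s7,s9} by δ(·,1) → {s4,s9} and {s7}.
On input 0, block {s1,s2,s3,s5} splits into {s1,s5} and {s2,s3}.
Stable partition: {s1,s5} | {s0,s8} | {s4,s9} | {s7} | {s2,s3} — 5 equivalence classes.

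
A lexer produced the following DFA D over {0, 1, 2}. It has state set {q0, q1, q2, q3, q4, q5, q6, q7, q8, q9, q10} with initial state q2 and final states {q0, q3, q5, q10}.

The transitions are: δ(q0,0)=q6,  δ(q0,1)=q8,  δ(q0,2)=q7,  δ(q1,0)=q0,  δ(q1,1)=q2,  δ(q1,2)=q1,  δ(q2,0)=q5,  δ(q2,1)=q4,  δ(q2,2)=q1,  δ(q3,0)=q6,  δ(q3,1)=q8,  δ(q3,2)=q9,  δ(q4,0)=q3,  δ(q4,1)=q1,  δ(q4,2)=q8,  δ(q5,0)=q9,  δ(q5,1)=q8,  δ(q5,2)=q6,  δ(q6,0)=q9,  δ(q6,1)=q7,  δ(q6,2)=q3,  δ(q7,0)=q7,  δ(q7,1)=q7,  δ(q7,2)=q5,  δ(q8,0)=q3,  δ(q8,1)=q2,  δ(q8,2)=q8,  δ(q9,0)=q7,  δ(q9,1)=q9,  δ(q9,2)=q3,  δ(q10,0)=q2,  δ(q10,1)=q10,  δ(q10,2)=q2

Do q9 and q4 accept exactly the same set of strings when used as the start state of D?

No

Reachable states from the start: {q0,q1,q2,q3,q4,q5,q6,q7,q8,q9}. Unreachable: {q10} — drop them.
P0 = {q0,q3,q5} | {q1,q2,q4,q6,q7,q8,q9}.
On input 0, block {q1,q2,q4,q6,q7,q8,q9} splits into {q1,q2,q4,q8} and {q6,q7,q9}.
The partition is now stable with 3 blocks: {q0,q3,q5} | {q1,q2,q4,q8} | {q6,q7,q9}.
q9 and q4 end up in different blocks, so they are distinguishable. For instance, the string '0' is accepted from only q4.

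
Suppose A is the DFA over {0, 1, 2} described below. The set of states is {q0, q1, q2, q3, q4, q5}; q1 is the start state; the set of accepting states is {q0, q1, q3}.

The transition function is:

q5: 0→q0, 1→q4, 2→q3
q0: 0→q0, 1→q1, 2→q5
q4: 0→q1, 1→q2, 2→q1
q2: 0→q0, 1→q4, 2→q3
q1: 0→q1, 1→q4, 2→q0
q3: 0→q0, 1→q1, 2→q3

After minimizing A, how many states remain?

P0 = {q0,q1,q3} | {q2,q4,q5}.
On input 1, block {q0,q1,q3} splits into {q0,q3} and {q1}.
On input 2, block {q0,q3} splits into {q0} and {q3}.
Split {q2,q4,q5} by δ(·,0) → {q2,q5} and {q4}.
No further refinement is possible. Final partition (5 blocks): {q0} | {q2,q5} | {q1} | {q3} | {q4}.

5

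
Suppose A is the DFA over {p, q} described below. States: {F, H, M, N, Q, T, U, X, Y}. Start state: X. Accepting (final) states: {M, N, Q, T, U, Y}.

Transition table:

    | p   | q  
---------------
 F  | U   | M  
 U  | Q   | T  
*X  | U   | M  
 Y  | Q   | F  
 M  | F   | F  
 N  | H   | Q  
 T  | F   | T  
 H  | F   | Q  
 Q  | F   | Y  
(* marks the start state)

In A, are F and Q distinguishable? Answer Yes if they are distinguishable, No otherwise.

Yes

First remove the unreachable states {H,N}; 7 states remain.
Initial partition by acceptance: {M,Q,T,U,Y} | {F,X}.
Split {M,Q,T,U,Y} by δ(·,p) → {M,Q,T} and {U,Y}.
On input q, block {M,Q,T} splits into {M} and {Q} and {T}.
Refine {U,Y} on symbol q: members go to different blocks, giving {U} and {Y}.
No further refinement is possible. Final partition (6 blocks): {M} | {F,X} | {U} | {Q} | {T} | {Y}.
F and Q end up in different blocks, so they are distinguishable. For instance, the string 'ε' is accepted from only Q.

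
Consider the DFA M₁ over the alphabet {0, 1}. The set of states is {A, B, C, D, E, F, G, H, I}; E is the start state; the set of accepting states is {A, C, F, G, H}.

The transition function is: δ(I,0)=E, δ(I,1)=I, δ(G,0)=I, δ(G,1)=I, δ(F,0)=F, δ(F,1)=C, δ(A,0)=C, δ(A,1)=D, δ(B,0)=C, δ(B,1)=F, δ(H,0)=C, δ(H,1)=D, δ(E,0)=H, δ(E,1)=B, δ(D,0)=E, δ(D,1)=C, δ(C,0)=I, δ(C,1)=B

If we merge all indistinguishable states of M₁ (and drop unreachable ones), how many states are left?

7

States {A,G} cannot be reached from the start state, so discard them.
Initial partition by acceptance: {C,F,H} | {B,D,E,I}.
Split {C,F,H} by δ(·,0) → {F,H} and {C}.
On input 0, block {F,H} splits into {F} and {H}.
Refine {B,D,E,I} on symbol 0: members go to different blocks, giving {D,I} and {B} and {E}.
Split {D,I} by δ(·,1) → {D} and {I}.
No further refinement is possible. Final partition (7 blocks): {F} | {D} | {C} | {H} | {B} | {E} | {I}.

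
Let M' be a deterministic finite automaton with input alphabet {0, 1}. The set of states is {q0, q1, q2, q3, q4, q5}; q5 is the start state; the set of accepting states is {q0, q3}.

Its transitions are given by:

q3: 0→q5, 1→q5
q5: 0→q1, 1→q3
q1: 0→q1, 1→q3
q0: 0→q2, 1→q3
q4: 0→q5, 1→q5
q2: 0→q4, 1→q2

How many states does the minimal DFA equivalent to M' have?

First remove the unreachable states {q0,q2,q4}; 3 states remain.
P0 = {q3} | {q1,q5}.
No further refinement is possible. Final partition (2 blocks): {q3} | {q1,q5}.

2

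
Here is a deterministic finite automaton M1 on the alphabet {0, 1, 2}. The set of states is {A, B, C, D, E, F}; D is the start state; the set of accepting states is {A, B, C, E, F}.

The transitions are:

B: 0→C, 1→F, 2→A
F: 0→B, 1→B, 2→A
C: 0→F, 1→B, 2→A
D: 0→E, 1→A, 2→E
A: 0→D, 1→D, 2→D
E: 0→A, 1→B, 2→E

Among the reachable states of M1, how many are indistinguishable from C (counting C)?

3

Initial partition by acceptance: {A,B,C,E,F} | {D}.
On input 0, block {A,B,C,E,F} splits into {B,C,E,F} and {A}.
Refine {B,C,E,F} on symbol 0: members go to different blocks, giving {B,C,F} and {E}.
No further refinement is possible. Final partition (4 blocks): {B,C,F} | {D} | {A} | {E}.
The equivalence class containing C is {B,C,F}, of size 3.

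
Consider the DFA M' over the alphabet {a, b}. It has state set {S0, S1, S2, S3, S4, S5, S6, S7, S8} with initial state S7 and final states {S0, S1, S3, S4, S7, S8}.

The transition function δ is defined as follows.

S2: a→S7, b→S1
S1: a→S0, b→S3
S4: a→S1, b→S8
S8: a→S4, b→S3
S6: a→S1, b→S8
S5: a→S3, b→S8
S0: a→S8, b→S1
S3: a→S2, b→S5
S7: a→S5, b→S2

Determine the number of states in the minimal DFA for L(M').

4

First remove the unreachable states {S6}; 8 states remain.
Start with accepting vs non-accepting: {S0,S1,S3,S4,S7,S8} | {S2,S5}.
Split {S0,S1,S3,S4,S7,S8} by δ(·,a) → {S0,S1,S4,S8} and {S3,S7}.
On input b, block {S0,S1,S4,S8} splits into {S0,S4} and {S1,S8}.
No further refinement is possible. Final partition (4 blocks): {S0,S4} | {S2,S5} | {S3,S7} | {S1,S8}.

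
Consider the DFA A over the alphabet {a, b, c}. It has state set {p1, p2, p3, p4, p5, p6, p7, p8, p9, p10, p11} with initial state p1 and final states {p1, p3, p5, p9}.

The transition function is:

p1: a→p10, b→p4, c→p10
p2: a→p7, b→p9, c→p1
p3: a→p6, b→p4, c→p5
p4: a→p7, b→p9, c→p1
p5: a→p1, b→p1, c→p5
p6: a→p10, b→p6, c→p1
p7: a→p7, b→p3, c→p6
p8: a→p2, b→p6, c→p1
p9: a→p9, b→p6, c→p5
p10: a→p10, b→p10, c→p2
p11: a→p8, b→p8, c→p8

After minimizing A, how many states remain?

States {p8,p11} cannot be reached from the start state, so discard them.
Start with accepting vs non-accepting: {p1,p3,p5,p9} | {p2,p4,p6,p7,p10}.
Refine {p1,p3,p5,p9} on symbol a: members go to different blocks, giving {p1,p3} and {p5,p9}.
On input c, block {p1,p3} splits into {p1} and {p3}.
On input b, block {p2,p4,p6,p7,p10} splits into {p2,p4} and {p6,p10} and {p7}.
Refine {p5,p9} on symbol a: members go to different blocks, giving {p5} and {p9}.
Refine {p6,p10} on symbol c: members go to different blocks, giving {p6} and {p10}.
No further refinement is possible. Final partition (8 blocks): {p1} | {p2,p4} | {p5} | {p3} | {p6} | {p7} | {p9} | {p10}.

8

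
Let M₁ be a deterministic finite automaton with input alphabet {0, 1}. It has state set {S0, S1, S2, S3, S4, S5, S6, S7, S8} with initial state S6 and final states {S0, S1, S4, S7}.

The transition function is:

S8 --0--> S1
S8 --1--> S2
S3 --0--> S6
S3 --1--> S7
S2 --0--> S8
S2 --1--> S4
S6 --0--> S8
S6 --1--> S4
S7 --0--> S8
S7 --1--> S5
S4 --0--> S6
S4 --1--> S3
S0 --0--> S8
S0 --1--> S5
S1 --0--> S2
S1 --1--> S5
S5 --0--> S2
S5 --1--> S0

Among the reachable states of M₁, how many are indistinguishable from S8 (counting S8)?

P0 = {S0,S1,S4,S7} | {S2,S3,S5,S6,S8}.
On input 0, block {S2,S3,S5,S6,S8} splits into {S2,S3,S5,S6} and {S8}.
Refine {S0,S1,S4,S7} on symbol 0: members go to different blocks, giving {S0,S7} and {S1,S4}.
On input 0, block {S2,S3,S5,S6} splits into {S2,S6} and {S3,S5}.
No further refinement is possible. Final partition (5 blocks): {S0,S7} | {S2,S6} | {S8} | {S1,S4} | {S3,S5}.
The equivalence class containing S8 is {S8}, of size 1.

1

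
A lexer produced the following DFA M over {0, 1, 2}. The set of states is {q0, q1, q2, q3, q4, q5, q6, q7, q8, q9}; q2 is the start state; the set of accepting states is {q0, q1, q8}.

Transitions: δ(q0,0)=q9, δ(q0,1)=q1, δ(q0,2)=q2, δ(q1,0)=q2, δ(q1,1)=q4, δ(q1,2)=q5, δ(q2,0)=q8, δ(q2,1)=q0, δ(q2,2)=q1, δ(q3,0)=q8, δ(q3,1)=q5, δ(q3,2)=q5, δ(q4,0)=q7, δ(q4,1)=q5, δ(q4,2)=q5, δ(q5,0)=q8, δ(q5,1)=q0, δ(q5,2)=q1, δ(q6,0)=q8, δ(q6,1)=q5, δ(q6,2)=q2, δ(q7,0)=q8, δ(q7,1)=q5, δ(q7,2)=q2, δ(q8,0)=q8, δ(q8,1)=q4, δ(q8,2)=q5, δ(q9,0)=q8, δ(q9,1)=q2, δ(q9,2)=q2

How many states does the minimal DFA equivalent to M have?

6

States {q3,q6} cannot be reached from the start state, so discard them.
P0 = {q0,q1,q8} | {q2,q4,q5,q7,q9}.
Refine {q0,q1,q8} on symbol 0: members go to different blocks, giving {q0,q1} and {q8}.
Split {q0,q1} by δ(·,1) → {q0} and {q1}.
Split {q2,q4,q5,q7,q9} by δ(·,0) → {q2,q5,q7,q9} and {q4}.
Refine {q2,q5,q7,q9} on symbol 1: members go to different blocks, giving {q2,q5} and {q7,q9}.
The partition is now stable with 6 blocks: {q0} | {q2,q5} | {q8} | {q1} | {q4} | {q7,q9}.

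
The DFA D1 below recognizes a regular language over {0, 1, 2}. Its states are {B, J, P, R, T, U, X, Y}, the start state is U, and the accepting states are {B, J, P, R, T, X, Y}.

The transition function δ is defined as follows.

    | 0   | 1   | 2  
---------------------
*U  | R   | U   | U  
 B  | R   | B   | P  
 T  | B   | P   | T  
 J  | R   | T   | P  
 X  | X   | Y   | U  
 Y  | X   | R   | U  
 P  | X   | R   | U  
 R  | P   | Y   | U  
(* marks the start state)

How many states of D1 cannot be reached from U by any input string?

BFS from U reaches {P, R, U, X, Y}; the 3 state(s) B, J, T are never visited.

3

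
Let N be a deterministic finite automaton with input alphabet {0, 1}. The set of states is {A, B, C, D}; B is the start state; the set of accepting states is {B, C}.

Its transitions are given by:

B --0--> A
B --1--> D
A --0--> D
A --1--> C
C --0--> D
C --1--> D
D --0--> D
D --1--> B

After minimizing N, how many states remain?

P0 = {B,C} | {A,D}.
The partition is now stable with 2 blocks: {B,C} | {A,D}.

2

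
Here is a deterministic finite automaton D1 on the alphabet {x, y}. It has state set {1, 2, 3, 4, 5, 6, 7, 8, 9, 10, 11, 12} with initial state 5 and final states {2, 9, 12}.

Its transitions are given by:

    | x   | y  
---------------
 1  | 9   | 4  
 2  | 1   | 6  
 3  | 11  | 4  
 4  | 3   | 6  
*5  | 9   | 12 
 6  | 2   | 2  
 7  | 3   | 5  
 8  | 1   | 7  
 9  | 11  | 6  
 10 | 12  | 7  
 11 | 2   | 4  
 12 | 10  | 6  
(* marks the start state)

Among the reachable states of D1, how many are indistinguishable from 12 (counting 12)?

3

States {8} cannot be reached from the start state, so discard them.
Initial partition by acceptance: {2,9,12} | {1,3,4,5,6,7,10,11}.
Refine {1,3,4,5,6,7,10,11} on symbol x: members go to different blocks, giving {1,5,6,10,11} and {3,4,7}.
Split {1,5,6,10,11} by δ(·,y) → {1,10,11} and {5,6}.
Split {3,4,7} by δ(·,x) → {4,7} and {3}.
The partition is now stable with 5 blocks: {2,9,12} | {1,10,11} | {4,7} | {5,6} | {3}.
The equivalence class containing 12 is {2,9,12}, of size 3.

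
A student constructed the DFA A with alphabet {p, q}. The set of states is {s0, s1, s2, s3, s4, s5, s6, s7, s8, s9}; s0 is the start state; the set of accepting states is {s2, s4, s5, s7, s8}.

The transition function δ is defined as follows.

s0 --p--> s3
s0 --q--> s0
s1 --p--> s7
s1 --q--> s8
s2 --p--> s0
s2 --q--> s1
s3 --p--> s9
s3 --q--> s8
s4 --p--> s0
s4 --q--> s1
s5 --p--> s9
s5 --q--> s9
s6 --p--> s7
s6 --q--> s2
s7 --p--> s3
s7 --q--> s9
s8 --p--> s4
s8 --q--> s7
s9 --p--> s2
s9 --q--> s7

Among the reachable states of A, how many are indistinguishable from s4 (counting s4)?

States {s5,s6} cannot be reached from the start state, so discard them.
P0 = {s2,s4,s7,s8} | {s0,s1,s3,s9}.
Refine {s2,s4,s7,s8} on symbol p: members go to different blocks, giving {s2,s4,s7} and {s8}.
Split {s0,s1,s3,s9} by δ(·,p) → {s0,s3} and {s1,s9}.
Split {s0,s3} by δ(·,p) → {s0} and {s3}.
Refine {s2,s4,s7} on symbol p: members go to different blocks, giving {s2,s4} and {s7}.
On input p, block {s1,s9} splits into {s1} and {s9}.
No further refinement is possible. Final partition (7 blocks): {s2,s4} | {s0} | {s8} | {s1} | {s3} | {s7} | {s9}.
The equivalence class containing s4 is {s2,s4}, of size 2.

2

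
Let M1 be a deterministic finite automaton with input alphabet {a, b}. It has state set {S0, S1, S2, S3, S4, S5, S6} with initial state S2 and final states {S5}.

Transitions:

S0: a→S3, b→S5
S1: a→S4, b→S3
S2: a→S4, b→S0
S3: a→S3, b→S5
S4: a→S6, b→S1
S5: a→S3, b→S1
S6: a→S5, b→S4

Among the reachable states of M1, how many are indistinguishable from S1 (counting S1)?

Every state is reachable, so we keep all 7.
P0 = {S5} | {S0,S1,S2,S3,S4,S6}.
Split {S0,S1,S2,S3,S4,S6} by δ(·,a) → {S0,S1,S2,S3,S4} and {S6}.
Refine {S0,S1,S2,S3,S4} on symbol a: members go to different blocks, giving {S0,S1,S2,S3} and {S4}.
On input a, block {S0,S1,S2,S3} splits into {S0,S3} and {S1,S2}.
No further refinement is possible. Final partition (5 blocks): {S5} | {S0,S3} | {S6} | {S4} | {S1,S2}.
State S1 belongs to the block {S1,S2}, which has 2 states.

2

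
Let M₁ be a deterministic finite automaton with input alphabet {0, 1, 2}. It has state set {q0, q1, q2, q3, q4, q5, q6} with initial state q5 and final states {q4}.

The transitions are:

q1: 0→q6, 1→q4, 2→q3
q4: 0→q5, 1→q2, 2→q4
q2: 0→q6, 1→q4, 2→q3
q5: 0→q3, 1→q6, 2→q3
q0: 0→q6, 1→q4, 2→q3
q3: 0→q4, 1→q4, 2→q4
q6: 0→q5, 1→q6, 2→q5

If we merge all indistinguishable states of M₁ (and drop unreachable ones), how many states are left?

5

First remove the unreachable states {q0,q1}; 5 states remain.
Initial partition by acceptance: {q4} | {q2,q3,q5,q6}.
On input 0, block {q2,q3,q5,q6} splits into {q2,q5,q6} and {q3}.
Split {q2,q5,q6} by δ(·,0) → {q2,q6} and {q5}.
On input 0, block {q2,q6} splits into {q2} and {q6}.
No further refinement is possible. Final partition (5 blocks): {q4} | {q2} | {q3} | {q5} | {q6}.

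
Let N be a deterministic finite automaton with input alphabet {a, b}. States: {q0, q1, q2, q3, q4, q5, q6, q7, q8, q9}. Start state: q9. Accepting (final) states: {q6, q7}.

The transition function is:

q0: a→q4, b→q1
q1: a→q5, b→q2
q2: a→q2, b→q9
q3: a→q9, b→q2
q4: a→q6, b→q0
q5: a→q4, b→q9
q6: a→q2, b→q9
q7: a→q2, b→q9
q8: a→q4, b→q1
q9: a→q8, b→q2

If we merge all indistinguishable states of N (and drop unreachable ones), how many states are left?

5

Reachable states from the start: {q0,q1,q2,q4,q5,q6,q8,q9}. Unreachable: {q3,q7} — drop them.
Start with accepting vs non-accepting: {q6} | {q0,q1,q2,q4,q5,q8,q9}.
Refine {q0,q1,q2,q4,q5,q8,q9} on symbol a: members go to different blocks, giving {q0,q1,q2,q5,q8,q9} and {q4}.
Refine {q0,q1,q2,q5,q8,q9} on symbol a: members go to different blocks, giving {q0,q5,q8} and {q1,q2,q9}.
On input a, block {q1,q2,q9} splits into {q1,q9} and {q2}.
Stable partition: {q6} | {q0,q5,q8} | {q4} | {q1,q9} | {q2} — 5 equivalence classes.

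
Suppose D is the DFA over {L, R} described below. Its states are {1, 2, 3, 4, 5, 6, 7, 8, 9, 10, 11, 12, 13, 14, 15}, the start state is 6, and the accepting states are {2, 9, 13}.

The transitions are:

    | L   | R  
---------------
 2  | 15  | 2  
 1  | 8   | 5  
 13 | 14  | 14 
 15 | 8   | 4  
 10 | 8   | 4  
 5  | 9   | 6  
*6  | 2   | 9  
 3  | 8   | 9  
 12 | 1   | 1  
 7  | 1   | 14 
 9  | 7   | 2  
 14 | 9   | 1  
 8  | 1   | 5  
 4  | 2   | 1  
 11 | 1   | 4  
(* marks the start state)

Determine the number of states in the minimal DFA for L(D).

6

States {3,10,11,12,13} cannot be reached from the start state, so discard them.
P0 = {2,9} | {1,4,5,6,7,8,14,15}.
Split {1,4,5,6,7,8,14,15} by δ(·,L) → {1,7,8,15} and {4,5,6,14}.
On input R, block {4,5,6,14} splits into {4,14} and {5} and {6}.
On input R, block {1,7,8,15} splits into {1,8} and {7,15}.
Stable partition: {2,9} | {1,8} | {4,14} | {5} | {6} | {7,15} — 6 equivalence classes.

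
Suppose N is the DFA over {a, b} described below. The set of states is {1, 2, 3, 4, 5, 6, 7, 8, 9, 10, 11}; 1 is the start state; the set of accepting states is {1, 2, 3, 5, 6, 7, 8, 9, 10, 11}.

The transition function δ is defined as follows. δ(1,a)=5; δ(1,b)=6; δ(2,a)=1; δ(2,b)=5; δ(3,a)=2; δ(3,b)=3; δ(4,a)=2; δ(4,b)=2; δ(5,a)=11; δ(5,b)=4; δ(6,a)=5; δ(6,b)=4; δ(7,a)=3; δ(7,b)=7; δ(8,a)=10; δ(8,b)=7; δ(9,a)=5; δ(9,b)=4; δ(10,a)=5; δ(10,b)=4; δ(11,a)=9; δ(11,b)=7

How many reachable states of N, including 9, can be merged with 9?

2

First remove the unreachable states {8,10}; 9 states remain.
P0 = {1,2,3,5,6,7,9,11} | {4}.
Split {1,2,3,5,6,7,9,11} by δ(·,b) → {1,2,3,7,11} and {5,6,9}.
Refine {1,2,3,7,11} on symbol a: members go to different blocks, giving {2,3,7} and {1,11}.
Refine {2,3,7} on symbol a: members go to different blocks, giving {3,7} and {2}.
On input a, block {3,7} splits into {3} and {7}.
On input a, block {5,6,9} splits into {6,9} and {5}.
On input a, block {1,11} splits into {1} and {11}.
Stable partition: {3} | {4} | {6,9} | {1} | {2} | {7} | {5} | {11} — 8 equivalence classes.
The equivalence class containing 9 is {6,9}, of size 2.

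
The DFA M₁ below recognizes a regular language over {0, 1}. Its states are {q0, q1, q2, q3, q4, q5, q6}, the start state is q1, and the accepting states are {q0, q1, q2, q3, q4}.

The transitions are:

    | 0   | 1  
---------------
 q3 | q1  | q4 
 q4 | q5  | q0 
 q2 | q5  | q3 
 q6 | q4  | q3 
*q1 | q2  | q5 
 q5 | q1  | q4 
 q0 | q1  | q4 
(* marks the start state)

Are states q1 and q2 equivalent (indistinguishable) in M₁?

No

States {q6} cannot be reached from the start state, so discard them.
Start with accepting vs non-accepting: {q0,q1,q2,q3,q4} | {q5}.
Refine {q0,q1,q2,q3,q4} on symbol 0: members go to different blocks, giving {q0,q1,q3} and {q2,q4}.
On input 0, block {q0,q1,q3} splits into {q0,q3} and {q1}.
Stable partition: {q0,q3} | {q5} | {q2,q4} | {q1} — 4 equivalence classes.
q1 and q2 end up in different blocks, so they are distinguishable. For instance, the string '0' is accepted from only q1.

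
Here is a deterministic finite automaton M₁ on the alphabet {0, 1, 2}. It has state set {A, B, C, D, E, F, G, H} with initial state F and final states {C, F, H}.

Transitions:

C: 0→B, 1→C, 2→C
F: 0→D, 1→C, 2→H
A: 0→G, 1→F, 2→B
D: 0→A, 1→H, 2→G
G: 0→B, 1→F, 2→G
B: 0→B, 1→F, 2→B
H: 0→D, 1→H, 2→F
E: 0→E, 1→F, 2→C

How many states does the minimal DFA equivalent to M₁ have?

Reachable states from the start: {A,B,C,D,F,G,H}. Unreachable: {E} — drop them.
Initial partition by acceptance: {C,F,H} | {A,B,D,G}.
Stable partition: {C,F,H} | {A,B,D,G} — 2 equivalence classes.

2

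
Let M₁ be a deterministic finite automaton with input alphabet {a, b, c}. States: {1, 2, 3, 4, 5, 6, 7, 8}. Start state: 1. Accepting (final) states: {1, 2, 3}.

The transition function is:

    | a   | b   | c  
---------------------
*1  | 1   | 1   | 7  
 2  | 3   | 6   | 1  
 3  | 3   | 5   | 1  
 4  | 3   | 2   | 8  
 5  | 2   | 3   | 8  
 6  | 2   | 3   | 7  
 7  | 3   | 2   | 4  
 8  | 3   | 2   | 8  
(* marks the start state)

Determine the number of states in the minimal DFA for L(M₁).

All states are reachable from the start state.
Start with accepting vs non-accepting: {1,2,3} | {4,5,6,7,8}.
Refine {1,2,3} on symbol b: members go to different blocks, giving {2,3} and {1}.
Stable partition: {2,3} | {4,5,6,7,8} | {1} — 3 equivalence classes.

3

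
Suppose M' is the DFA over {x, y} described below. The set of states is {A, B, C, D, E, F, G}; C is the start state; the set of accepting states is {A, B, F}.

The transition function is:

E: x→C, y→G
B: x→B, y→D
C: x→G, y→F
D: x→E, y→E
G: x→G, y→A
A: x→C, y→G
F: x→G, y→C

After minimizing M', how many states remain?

2

First remove the unreachable states {B,D,E}; 4 states remain.
Start with accepting vs non-accepting: {A,F} | {C,G}.
Stable partition: {A,F} | {C,G} — 2 equivalence classes.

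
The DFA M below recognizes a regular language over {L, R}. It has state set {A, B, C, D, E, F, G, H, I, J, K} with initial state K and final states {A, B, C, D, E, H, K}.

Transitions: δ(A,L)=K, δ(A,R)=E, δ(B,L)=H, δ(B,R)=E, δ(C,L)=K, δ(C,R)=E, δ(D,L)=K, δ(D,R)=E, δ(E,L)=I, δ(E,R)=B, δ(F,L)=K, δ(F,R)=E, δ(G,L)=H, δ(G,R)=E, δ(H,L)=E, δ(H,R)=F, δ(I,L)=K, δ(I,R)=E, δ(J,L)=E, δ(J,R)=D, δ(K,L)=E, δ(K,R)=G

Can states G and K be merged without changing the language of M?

No

Reachable states from the start: {B,E,F,G,H,I,K}. Unreachable: {A,C,D,J} — drop them.
Start with accepting vs non-accepting: {B,E,H,K} | {F,G,I}.
Split {B,E,H,K} by δ(·,L) → {B,H,K} and {E}.
Refine {B,H,K} on symbol L: members go to different blocks, giving {H,K} and {B}.
Stable partition: {H,K} | {F,G,I} | {E} | {B} — 4 equivalence classes.
G and K end up in different blocks, so they are distinguishable. For instance, the string 'ε' is accepted from only K.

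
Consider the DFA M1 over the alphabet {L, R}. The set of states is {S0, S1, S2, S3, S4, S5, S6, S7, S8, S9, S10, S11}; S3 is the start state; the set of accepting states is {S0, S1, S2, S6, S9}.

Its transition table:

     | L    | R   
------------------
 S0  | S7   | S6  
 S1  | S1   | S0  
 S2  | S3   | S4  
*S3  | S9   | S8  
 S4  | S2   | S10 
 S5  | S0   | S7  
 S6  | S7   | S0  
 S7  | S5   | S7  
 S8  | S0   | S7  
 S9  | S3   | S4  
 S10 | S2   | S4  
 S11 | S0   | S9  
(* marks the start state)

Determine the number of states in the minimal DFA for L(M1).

6

First remove the unreachable states {S1,S11}; 10 states remain.
P0 = {S0,S2,S6,S9} | {S3,S4,S5,S7,S8,S10}.
Split {S0,S2,S6,S9} by δ(·,R) → {S0,S6} and {S2,S9}.
Split {S3,S4,S5,S7,S8,S10} by δ(·,L) → {S3,S4,S10} and {S5,S8} and {S7}.
Split {S3,S4,S10} by δ(·,R) → {S4,S10} and {S3}.
Stable partition: {S0,S6} | {S4,S10} | {S2,S9} | {S5,S8} | {S7} | {S3} — 6 equivalence classes.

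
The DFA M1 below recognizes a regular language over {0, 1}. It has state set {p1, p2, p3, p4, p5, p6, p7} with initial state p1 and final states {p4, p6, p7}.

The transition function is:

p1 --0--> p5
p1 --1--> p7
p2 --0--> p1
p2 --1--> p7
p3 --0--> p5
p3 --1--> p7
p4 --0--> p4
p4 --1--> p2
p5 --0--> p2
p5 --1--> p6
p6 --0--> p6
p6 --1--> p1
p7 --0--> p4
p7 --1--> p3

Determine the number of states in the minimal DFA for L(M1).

2

Initial partition by acceptance: {p4,p6,p7} | {p1,p2,p3,p5}.
The partition is now stable with 2 blocks: {p4,p6,p7} | {p1,p2,p3,p5}.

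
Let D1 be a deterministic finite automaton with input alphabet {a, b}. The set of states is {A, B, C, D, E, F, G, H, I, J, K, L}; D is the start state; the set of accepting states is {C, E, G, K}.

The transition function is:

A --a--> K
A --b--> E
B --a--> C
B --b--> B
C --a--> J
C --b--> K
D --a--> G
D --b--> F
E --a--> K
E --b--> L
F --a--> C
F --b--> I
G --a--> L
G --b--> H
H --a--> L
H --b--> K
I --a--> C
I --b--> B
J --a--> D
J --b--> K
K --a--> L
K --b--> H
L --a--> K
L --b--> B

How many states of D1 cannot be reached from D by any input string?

No path from D leads to A, E; the other 10 states are all reachable.

2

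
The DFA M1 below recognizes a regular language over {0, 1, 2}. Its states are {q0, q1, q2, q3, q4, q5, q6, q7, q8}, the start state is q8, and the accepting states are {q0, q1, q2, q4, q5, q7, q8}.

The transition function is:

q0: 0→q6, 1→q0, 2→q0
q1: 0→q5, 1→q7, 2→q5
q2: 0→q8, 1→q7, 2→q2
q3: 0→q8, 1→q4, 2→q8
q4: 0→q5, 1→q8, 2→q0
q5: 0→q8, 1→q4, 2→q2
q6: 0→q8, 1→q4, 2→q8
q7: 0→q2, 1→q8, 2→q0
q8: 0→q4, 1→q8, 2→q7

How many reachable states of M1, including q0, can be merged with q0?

First remove the unreachable states {q1,q3}; 7 states remain.
Start with accepting vs non-accepting: {q0,q2,q4,q5,q7,q8} | {q6}.
Refine {q0,q2,q4,q5,q7,q8} on symbol 0: members go to different blocks, giving {q2,q4,q5,q7,q8} and {q0}.
Split {q2,q4,q5,q7,q8} by δ(·,2) → {q2,q5,q8} and {q4,q7}.
Split {q2,q5,q8} by δ(·,0) → {q2,q5} and {q8}.
No further refinement is possible. Final partition (5 blocks): {q2,q5} | {q6} | {q0} | {q4,q7} | {q8}.
State q0 belongs to the block {q0}, which has 1 states.

1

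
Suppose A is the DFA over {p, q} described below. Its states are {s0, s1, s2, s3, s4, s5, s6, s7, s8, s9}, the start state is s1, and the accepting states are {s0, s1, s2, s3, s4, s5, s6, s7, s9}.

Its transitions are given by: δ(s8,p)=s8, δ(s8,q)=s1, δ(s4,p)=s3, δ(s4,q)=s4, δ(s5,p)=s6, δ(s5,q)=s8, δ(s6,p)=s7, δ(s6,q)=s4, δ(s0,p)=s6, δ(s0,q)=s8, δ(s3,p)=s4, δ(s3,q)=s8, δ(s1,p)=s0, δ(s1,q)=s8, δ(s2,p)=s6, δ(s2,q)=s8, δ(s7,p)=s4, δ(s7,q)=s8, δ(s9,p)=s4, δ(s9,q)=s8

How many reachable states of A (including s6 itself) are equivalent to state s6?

First remove the unreachable states {s2,s5,s9}; 7 states remain.
P0 = {s0,s1,s3,s4,s6,s7} | {s8}.
Split {s0,s1,s3,s4,s6,s7} by δ(·,q) → {s0,s1,s3,s7} and {s4,s6}.
Refine {s0,s1,s3,s7} on symbol p: members go to different blocks, giving {s0,s3,s7} and {s1}.
No further refinement is possible. Final partition (4 blocks): {s0,s3,s7} | {s8} | {s4,s6} | {s1}.
State s6 belongs to the block {s4,s6}, which has 2 states.

2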